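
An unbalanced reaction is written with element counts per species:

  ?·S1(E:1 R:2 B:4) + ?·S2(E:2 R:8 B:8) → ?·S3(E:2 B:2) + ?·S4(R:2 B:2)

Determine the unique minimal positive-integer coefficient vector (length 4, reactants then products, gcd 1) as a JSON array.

Coefficients: [2, 1, 2, 6]

E: 2·1+1·2 = 4 | 2·2+6·0 = 4
R: 2·2+1·8 = 12 | 2·0+6·2 = 12
B: 2·4+1·8 = 16 | 2·2+6·2 = 16
gcd(2,1,2,6) = 1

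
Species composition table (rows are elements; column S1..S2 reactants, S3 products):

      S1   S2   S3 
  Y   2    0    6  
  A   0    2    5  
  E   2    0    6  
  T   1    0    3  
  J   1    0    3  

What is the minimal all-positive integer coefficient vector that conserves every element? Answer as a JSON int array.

Coefficients: [6, 5, 2]

Y: 6·2+5·0 = 12 | 2·6 = 12
A: 6·0+5·2 = 10 | 2·5 = 10
E: 6·2+5·0 = 12 | 2·6 = 12
T: 6·1+5·0 = 6 | 2·3 = 6
J: 6·1+5·0 = 6 | 2·3 = 6
gcd(6,5,2) = 1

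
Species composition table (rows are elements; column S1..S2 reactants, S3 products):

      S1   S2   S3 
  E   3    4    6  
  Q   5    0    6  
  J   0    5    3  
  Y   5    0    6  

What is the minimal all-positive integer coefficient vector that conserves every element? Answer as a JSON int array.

E: 6·3+3·4 = 30 | 5·6 = 30
Q: 6·5+3·0 = 30 | 5·6 = 30
J: 6·0+3·5 = 15 | 5·3 = 15
Y: 6·5+3·0 = 30 | 5·6 = 30
gcd(6,3,5) = 1

Coefficients: [6, 3, 5]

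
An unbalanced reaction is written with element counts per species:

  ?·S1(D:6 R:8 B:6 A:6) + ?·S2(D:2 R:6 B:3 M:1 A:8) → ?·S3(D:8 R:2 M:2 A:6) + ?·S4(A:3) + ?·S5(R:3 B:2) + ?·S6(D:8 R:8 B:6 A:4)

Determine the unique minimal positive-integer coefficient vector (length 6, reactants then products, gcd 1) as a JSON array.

D: 2·6+2·2 = 16 | 1·8+6·0+6·0+1·8 = 16
R: 2·8+2·6 = 28 | 1·2+6·0+6·3+1·8 = 28
B: 2·6+2·3 = 18 | 1·0+6·0+6·2+1·6 = 18
M: 2·0+2·1 = 2 | 1·2+6·0+6·0+1·0 = 2
A: 2·6+2·8 = 28 | 1·6+6·3+6·0+1·4 = 28
gcd(2,2,1,6,6,1) = 1

Coefficients: [2, 2, 1, 6, 6, 1]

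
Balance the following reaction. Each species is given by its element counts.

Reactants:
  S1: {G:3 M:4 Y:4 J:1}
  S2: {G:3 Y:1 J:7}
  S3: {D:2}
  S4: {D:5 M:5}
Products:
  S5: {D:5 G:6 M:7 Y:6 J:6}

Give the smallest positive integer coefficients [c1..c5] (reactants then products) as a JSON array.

D: 4·0+2·0+5·2+1·5 = 15 | 3·5 = 15
G: 4·3+2·3+5·0+1·0 = 18 | 3·6 = 18
M: 4·4+2·0+5·0+1·5 = 21 | 3·7 = 21
Y: 4·4+2·1+5·0+1·0 = 18 | 3·6 = 18
J: 4·1+2·7+5·0+1·0 = 18 | 3·6 = 18
gcd(4,2,5,1,3) = 1

Coefficients: [4, 2, 5, 1, 3]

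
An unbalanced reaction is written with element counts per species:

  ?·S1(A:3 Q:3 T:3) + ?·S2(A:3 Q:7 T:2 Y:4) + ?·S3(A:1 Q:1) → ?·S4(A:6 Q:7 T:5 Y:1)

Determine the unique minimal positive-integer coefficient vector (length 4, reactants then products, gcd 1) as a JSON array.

Coefficients: [6, 1, 3, 4]

A: 6·3+1·3+3·1 = 24 | 4·6 = 24
Q: 6·3+1·7+3·1 = 28 | 4·7 = 28
T: 6·3+1·2+3·0 = 20 | 4·5 = 20
Y: 6·0+1·4+3·0 = 4 | 4·1 = 4
gcd(6,1,3,4) = 1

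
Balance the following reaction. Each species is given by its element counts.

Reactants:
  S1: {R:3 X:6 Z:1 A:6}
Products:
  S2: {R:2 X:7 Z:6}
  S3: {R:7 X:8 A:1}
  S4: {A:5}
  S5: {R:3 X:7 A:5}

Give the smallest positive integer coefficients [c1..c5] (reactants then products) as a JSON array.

R: 6·3 = 18 | 1·2+1·7+4·0+3·3 = 18
X: 6·6 = 36 | 1·7+1·8+4·0+3·7 = 36
Z: 6·1 = 6 | 1·6+1·0+4·0+3·0 = 6
A: 6·6 = 36 | 1·0+1·1+4·5+3·5 = 36
gcd(6,1,1,4,3) = 1

Coefficients: [6, 1, 1, 4, 3]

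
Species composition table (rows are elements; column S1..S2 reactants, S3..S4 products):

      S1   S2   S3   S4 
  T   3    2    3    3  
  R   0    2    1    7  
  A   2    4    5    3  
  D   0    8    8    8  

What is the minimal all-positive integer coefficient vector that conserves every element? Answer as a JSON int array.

Coefficients: [2, 6, 5, 1]

T: 2·3+6·2 = 18 | 5·3+1·3 = 18
R: 2·0+6·2 = 12 | 5·1+1·7 = 12
A: 2·2+6·4 = 28 | 5·5+1·3 = 28
D: 2·0+6·8 = 48 | 5·8+1·8 = 48
gcd(2,6,5,1) = 1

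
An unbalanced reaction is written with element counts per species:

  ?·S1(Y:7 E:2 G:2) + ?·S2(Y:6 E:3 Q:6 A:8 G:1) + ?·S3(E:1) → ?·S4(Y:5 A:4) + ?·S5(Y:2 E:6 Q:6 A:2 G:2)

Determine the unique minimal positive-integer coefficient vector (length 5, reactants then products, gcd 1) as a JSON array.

Coefficients: [1, 2, 4, 3, 2]

Y: 1·7+2·6+4·0 = 19 | 3·5+2·2 = 19
E: 1·2+2·3+4·1 = 12 | 3·0+2·6 = 12
Q: 1·0+2·6+4·0 = 12 | 3·0+2·6 = 12
A: 1·0+2·8+4·0 = 16 | 3·4+2·2 = 16
G: 1·2+2·1+4·0 = 4 | 3·0+2·2 = 4
gcd(1,2,4,3,2) = 1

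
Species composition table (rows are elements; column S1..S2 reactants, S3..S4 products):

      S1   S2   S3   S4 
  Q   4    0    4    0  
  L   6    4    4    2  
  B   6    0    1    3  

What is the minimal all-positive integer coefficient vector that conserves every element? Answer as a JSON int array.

Q: 3·4+1·0 = 12 | 3·4+5·0 = 12
L: 3·6+1·4 = 22 | 3·4+5·2 = 22
B: 3·6+1·0 = 18 | 3·1+5·3 = 18
gcd(3,1,3,5) = 1

Coefficients: [3, 1, 3, 5]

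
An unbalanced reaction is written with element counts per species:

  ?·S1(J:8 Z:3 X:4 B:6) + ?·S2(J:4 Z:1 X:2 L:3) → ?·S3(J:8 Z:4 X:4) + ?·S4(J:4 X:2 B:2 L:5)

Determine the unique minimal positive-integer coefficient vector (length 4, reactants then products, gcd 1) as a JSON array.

J: 1·8+5·4 = 28 | 2·8+3·4 = 28
Z: 1·3+5·1 = 8 | 2·4+3·0 = 8
X: 1·4+5·2 = 14 | 2·4+3·2 = 14
B: 1·6+5·0 = 6 | 2·0+3·2 = 6
L: 1·0+5·3 = 15 | 2·0+3·5 = 15
gcd(1,5,2,3) = 1

Coefficients: [1, 5, 2, 3]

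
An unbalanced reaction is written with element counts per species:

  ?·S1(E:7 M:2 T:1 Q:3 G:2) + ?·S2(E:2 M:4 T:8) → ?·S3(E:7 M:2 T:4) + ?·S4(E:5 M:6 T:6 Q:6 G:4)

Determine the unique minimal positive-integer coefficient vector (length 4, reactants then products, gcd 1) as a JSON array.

E: 6·7+4·2 = 50 | 5·7+3·5 = 50
M: 6·2+4·4 = 28 | 5·2+3·6 = 28
T: 6·1+4·8 = 38 | 5·4+3·6 = 38
Q: 6·3+4·0 = 18 | 5·0+3·6 = 18
G: 6·2+4·0 = 12 | 5·0+3·4 = 12
gcd(6,4,5,3) = 1

Coefficients: [6, 4, 5, 3]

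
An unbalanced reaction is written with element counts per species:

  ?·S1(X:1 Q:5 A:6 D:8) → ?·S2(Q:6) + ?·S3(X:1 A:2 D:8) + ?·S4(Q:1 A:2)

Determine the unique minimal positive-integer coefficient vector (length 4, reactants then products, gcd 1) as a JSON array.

Coefficients: [2, 1, 2, 4]

X: 2·1 = 2 | 1·0+2·1+4·0 = 2
Q: 2·5 = 10 | 1·6+2·0+4·1 = 10
A: 2·6 = 12 | 1·0+2·2+4·2 = 12
D: 2·8 = 16 | 1·0+2·8+4·0 = 16
gcd(2,1,2,4) = 1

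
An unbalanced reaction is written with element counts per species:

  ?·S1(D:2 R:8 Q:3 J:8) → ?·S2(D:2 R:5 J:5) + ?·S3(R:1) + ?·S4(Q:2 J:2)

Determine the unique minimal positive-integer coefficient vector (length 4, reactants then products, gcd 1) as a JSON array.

D: 2·2 = 4 | 2·2+6·0+3·0 = 4
R: 2·8 = 16 | 2·5+6·1+3·0 = 16
Q: 2·3 = 6 | 2·0+6·0+3·2 = 6
J: 2·8 = 16 | 2·5+6·0+3·2 = 16
gcd(2,2,6,3) = 1

Coefficients: [2, 2, 6, 3]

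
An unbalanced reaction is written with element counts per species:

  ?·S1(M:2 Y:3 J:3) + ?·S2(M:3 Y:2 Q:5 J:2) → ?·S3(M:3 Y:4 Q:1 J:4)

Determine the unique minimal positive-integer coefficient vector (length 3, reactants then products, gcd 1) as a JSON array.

M: 6·2+1·3 = 15 | 5·3 = 15
Y: 6·3+1·2 = 20 | 5·4 = 20
Q: 6·0+1·5 = 5 | 5·1 = 5
J: 6·3+1·2 = 20 | 5·4 = 20
gcd(6,1,5) = 1

Coefficients: [6, 1, 5]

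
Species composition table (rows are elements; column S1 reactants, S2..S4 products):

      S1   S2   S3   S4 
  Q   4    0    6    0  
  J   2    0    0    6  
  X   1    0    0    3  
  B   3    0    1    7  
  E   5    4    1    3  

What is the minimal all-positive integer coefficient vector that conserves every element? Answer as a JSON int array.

Q: 6·4 = 24 | 5·0+4·6+2·0 = 24
J: 6·2 = 12 | 5·0+4·0+2·6 = 12
X: 6·1 = 6 | 5·0+4·0+2·3 = 6
B: 6·3 = 18 | 5·0+4·1+2·7 = 18
E: 6·5 = 30 | 5·4+4·1+2·3 = 30
gcd(6,5,4,2) = 1

Coefficients: [6, 5, 4, 2]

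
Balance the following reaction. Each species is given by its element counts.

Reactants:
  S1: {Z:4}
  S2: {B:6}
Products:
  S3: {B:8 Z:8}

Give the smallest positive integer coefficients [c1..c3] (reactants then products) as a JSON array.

B: 6·0+4·6 = 24 | 3·8 = 24
Z: 6·4+4·0 = 24 | 3·8 = 24
gcd(6,4,3) = 1

Coefficients: [6, 4, 3]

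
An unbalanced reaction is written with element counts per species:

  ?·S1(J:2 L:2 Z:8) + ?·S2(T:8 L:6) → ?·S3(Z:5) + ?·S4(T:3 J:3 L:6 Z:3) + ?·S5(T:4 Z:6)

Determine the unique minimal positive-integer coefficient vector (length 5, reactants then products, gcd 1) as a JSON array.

Coefficients: [6, 2, 6, 4, 1]

T: 6·0+2·8 = 16 | 6·0+4·3+1·4 = 16
J: 6·2+2·0 = 12 | 6·0+4·3+1·0 = 12
L: 6·2+2·6 = 24 | 6·0+4·6+1·0 = 24
Z: 6·8+2·0 = 48 | 6·5+4·3+1·6 = 48
gcd(6,2,6,4,1) = 1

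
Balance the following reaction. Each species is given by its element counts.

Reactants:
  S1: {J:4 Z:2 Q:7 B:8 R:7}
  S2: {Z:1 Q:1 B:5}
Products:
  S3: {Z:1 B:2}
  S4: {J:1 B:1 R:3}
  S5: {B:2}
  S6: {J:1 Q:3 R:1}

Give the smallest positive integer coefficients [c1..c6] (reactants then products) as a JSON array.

Coefficients: [2, 1, 5, 3, 4, 5]

J: 2·4+1·0 = 8 | 5·0+3·1+4·0+5·1 = 8
Z: 2·2+1·1 = 5 | 5·1+3·0+4·0+5·0 = 5
Q: 2·7+1·1 = 15 | 5·0+3·0+4·0+5·3 = 15
B: 2·8+1·5 = 21 | 5·2+3·1+4·2+5·0 = 21
R: 2·7+1·0 = 14 | 5·0+3·3+4·0+5·1 = 14
gcd(2,1,5,3,4,5) = 1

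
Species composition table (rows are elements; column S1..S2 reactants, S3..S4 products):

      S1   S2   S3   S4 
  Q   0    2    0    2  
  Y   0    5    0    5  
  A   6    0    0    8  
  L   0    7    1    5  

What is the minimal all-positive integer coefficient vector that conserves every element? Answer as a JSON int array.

Coefficients: [4, 3, 6, 3]

Q: 4·0+3·2 = 6 | 6·0+3·2 = 6
Y: 4·0+3·5 = 15 | 6·0+3·5 = 15
A: 4·6+3·0 = 24 | 6·0+3·8 = 24
L: 4·0+3·7 = 21 | 6·1+3·5 = 21
gcd(4,3,6,3) = 1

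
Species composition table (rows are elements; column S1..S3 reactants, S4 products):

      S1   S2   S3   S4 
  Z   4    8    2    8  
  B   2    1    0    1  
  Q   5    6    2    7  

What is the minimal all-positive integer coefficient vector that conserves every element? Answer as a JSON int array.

Coefficients: [1, 3, 6, 5]

Z: 1·4+3·8+6·2 = 40 | 5·8 = 40
B: 1·2+3·1+6·0 = 5 | 5·1 = 5
Q: 1·5+3·6+6·2 = 35 | 5·7 = 35
gcd(1,3,6,5) = 1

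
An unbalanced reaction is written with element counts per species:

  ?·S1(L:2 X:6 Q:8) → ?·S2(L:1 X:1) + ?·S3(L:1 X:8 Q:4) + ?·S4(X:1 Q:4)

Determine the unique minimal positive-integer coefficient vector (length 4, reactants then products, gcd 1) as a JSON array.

Coefficients: [3, 5, 1, 5]

L: 3·2 = 6 | 5·1+1·1+5·0 = 6
X: 3·6 = 18 | 5·1+1·8+5·1 = 18
Q: 3·8 = 24 | 5·0+1·4+5·4 = 24
gcd(3,5,1,5) = 1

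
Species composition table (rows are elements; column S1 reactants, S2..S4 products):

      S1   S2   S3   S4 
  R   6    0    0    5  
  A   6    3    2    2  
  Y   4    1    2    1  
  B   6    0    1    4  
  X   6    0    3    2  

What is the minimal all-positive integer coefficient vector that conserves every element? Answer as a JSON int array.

Coefficients: [5, 2, 6, 6]

R: 5·6 = 30 | 2·0+6·0+6·5 = 30
A: 5·6 = 30 | 2·3+6·2+6·2 = 30
Y: 5·4 = 20 | 2·1+6·2+6·1 = 20
B: 5·6 = 30 | 2·0+6·1+6·4 = 30
X: 5·6 = 30 | 2·0+6·3+6·2 = 30
gcd(5,2,6,6) = 1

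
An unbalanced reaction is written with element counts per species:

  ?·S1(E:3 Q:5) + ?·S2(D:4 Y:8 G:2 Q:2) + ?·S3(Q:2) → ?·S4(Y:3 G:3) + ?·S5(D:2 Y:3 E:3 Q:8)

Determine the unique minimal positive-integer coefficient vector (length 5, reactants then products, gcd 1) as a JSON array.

Coefficients: [6, 3, 6, 2, 6]

D: 6·0+3·4+6·0 = 12 | 2·0+6·2 = 12
Y: 6·0+3·8+6·0 = 24 | 2·3+6·3 = 24
E: 6·3+3·0+6·0 = 18 | 2·0+6·3 = 18
G: 6·0+3·2+6·0 = 6 | 2·3+6·0 = 6
Q: 6·5+3·2+6·2 = 48 | 2·0+6·8 = 48
gcd(6,3,6,2,6) = 1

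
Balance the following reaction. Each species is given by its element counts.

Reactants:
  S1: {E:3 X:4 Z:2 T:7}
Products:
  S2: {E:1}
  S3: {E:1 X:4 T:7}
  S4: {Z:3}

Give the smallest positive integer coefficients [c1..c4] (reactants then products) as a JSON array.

Coefficients: [3, 6, 3, 2]

E: 3·3 = 9 | 6·1+3·1+2·0 = 9
X: 3·4 = 12 | 6·0+3·4+2·0 = 12
Z: 3·2 = 6 | 6·0+3·0+2·3 = 6
T: 3·7 = 21 | 6·0+3·7+2·0 = 21
gcd(3,6,3,2) = 1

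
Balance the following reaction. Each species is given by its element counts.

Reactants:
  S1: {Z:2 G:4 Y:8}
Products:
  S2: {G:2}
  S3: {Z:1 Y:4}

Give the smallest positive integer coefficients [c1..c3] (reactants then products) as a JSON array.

Coefficients: [1, 2, 2]

Z: 1·2 = 2 | 2·0+2·1 = 2
G: 1·4 = 4 | 2·2+2·0 = 4
Y: 1·8 = 8 | 2·0+2·4 = 8
gcd(1,2,2) = 1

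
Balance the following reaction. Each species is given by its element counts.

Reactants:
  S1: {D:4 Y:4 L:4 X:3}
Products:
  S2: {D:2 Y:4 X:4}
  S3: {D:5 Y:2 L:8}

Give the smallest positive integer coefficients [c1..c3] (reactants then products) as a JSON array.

D: 4·4 = 16 | 3·2+2·5 = 16
Y: 4·4 = 16 | 3·4+2·2 = 16
L: 4·4 = 16 | 3·0+2·8 = 16
X: 4·3 = 12 | 3·4+2·0 = 12
gcd(4,3,2) = 1

Coefficients: [4, 3, 2]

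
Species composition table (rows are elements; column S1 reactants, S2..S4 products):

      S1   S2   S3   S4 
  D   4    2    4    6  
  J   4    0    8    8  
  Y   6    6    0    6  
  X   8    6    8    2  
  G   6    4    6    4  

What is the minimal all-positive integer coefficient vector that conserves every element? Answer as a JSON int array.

Coefficients: [6, 5, 2, 1]

D: 6·4 = 24 | 5·2+2·4+1·6 = 24
J: 6·4 = 24 | 5·0+2·8+1·8 = 24
Y: 6·6 = 36 | 5·6+2·0+1·6 = 36
X: 6·8 = 48 | 5·6+2·8+1·2 = 48
G: 6·6 = 36 | 5·4+2·6+1·4 = 36
gcd(6,5,2,1) = 1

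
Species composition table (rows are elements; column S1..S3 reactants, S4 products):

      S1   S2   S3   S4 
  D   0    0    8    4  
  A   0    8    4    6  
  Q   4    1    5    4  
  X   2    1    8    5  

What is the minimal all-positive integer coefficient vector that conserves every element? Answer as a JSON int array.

D: 1·0+2·0+2·8 = 16 | 4·4 = 16
A: 1·0+2·8+2·4 = 24 | 4·6 = 24
Q: 1·4+2·1+2·5 = 16 | 4·4 = 16
X: 1·2+2·1+2·8 = 20 | 4·5 = 20
gcd(1,2,2,4) = 1

Coefficients: [1, 2, 2, 4]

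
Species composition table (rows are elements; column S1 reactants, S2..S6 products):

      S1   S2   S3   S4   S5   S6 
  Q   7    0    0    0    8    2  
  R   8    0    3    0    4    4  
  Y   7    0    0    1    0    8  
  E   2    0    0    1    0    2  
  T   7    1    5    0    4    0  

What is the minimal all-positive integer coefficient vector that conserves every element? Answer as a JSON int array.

Q: 6·7 = 42 | 6·0+4·0+2·0+4·8+5·2 = 42
R: 6·8 = 48 | 6·0+4·3+2·0+4·4+5·4 = 48
Y: 6·7 = 42 | 6·0+4·0+2·1+4·0+5·8 = 42
E: 6·2 = 12 | 6·0+4·0+2·1+4·0+5·2 = 12
T: 6·7 = 42 | 6·1+4·5+2·0+4·4+5·0 = 42
gcd(6,6,4,2,4,5) = 1

Coefficients: [6, 6, 4, 2, 4, 5]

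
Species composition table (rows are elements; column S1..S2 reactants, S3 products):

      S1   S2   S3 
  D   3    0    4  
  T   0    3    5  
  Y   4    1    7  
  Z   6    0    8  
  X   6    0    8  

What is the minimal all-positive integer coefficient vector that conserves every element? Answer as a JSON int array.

D: 4·3+5·0 = 12 | 3·4 = 12
T: 4·0+5·3 = 15 | 3·5 = 15
Y: 4·4+5·1 = 21 | 3·7 = 21
Z: 4·6+5·0 = 24 | 3·8 = 24
X: 4·6+5·0 = 24 | 3·8 = 24
gcd(4,5,3) = 1

Coefficients: [4, 5, 3]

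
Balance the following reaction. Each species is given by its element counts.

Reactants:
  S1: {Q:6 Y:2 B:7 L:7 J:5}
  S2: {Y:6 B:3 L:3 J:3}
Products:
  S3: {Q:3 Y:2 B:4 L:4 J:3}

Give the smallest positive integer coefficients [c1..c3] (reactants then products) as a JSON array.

Coefficients: [3, 1, 6]

Q: 3·6+1·0 = 18 | 6·3 = 18
Y: 3·2+1·6 = 12 | 6·2 = 12
B: 3·7+1·3 = 24 | 6·4 = 24
L: 3·7+1·3 = 24 | 6·4 = 24
J: 3·5+1·3 = 18 | 6·3 = 18
gcd(3,1,6) = 1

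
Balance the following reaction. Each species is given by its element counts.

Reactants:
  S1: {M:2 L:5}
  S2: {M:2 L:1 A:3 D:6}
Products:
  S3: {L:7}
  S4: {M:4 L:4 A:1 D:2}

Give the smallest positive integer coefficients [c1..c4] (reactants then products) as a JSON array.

M: 5·2+1·2 = 12 | 2·0+3·4 = 12
L: 5·5+1·1 = 26 | 2·7+3·4 = 26
A: 5·0+1·3 = 3 | 2·0+3·1 = 3
D: 5·0+1·6 = 6 | 2·0+3·2 = 6
gcd(5,1,2,3) = 1

Coefficients: [5, 1, 2, 3]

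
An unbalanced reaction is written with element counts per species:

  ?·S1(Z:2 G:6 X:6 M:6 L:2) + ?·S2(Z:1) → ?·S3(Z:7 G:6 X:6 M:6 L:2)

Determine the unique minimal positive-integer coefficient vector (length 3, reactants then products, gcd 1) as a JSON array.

Z: 1·2+5·1 = 7 | 1·7 = 7
G: 1·6+5·0 = 6 | 1·6 = 6
X: 1·6+5·0 = 6 | 1·6 = 6
M: 1·6+5·0 = 6 | 1·6 = 6
L: 1·2+5·0 = 2 | 1·2 = 2
gcd(1,5,1) = 1

Coefficients: [1, 5, 1]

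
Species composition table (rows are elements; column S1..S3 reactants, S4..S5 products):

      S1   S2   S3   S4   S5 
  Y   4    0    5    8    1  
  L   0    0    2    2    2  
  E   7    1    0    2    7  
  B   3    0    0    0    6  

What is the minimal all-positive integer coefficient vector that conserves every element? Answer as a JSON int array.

Y: 2·4+1·0+5·5 = 33 | 4·8+1·1 = 33
L: 2·0+1·0+5·2 = 10 | 4·2+1·2 = 10
E: 2·7+1·1+5·0 = 15 | 4·2+1·7 = 15
B: 2·3+1·0+5·0 = 6 | 4·0+1·6 = 6
gcd(2,1,5,4,1) = 1

Coefficients: [2, 1, 5, 4, 1]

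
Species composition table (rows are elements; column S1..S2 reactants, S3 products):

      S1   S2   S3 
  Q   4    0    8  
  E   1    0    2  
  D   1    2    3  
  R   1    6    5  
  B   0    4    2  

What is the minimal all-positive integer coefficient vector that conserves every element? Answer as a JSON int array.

Q: 4·4+1·0 = 16 | 2·8 = 16
E: 4·1+1·0 = 4 | 2·2 = 4
D: 4·1+1·2 = 6 | 2·3 = 6
R: 4·1+1·6 = 10 | 2·5 = 10
B: 4·0+1·4 = 4 | 2·2 = 4
gcd(4,1,2) = 1

Coefficients: [4, 1, 2]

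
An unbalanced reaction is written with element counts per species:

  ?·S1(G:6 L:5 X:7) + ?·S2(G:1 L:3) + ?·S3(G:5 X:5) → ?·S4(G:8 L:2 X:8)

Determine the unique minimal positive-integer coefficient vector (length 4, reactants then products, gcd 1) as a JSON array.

G: 1·6+1·1+5·5 = 32 | 4·8 = 32
L: 1·5+1·3+5·0 = 8 | 4·2 = 8
X: 1·7+1·0+5·5 = 32 | 4·8 = 32
gcd(1,1,5,4) = 1

Coefficients: [1, 1, 5, 4]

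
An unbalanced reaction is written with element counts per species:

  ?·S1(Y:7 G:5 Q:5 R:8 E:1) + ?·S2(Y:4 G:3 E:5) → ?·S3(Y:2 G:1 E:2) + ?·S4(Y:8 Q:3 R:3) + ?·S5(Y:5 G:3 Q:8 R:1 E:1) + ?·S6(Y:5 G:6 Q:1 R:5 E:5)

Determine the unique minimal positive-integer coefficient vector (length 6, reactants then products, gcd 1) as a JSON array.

Coefficients: [3, 6, 6, 1, 1, 4]

Y: 3·7+6·4 = 45 | 6·2+1·8+1·5+4·5 = 45
G: 3·5+6·3 = 33 | 6·1+1·0+1·3+4·6 = 33
Q: 3·5+6·0 = 15 | 6·0+1·3+1·8+4·1 = 15
R: 3·8+6·0 = 24 | 6·0+1·3+1·1+4·5 = 24
E: 3·1+6·5 = 33 | 6·2+1·0+1·1+4·5 = 33
gcd(3,6,6,1,1,4) = 1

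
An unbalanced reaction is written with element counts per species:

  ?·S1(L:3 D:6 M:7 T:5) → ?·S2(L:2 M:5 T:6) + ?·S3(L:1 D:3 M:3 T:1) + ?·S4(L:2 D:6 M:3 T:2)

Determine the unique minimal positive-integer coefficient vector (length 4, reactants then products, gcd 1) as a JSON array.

L: 2·3 = 6 | 1·2+2·1+1·2 = 6
D: 2·6 = 12 | 1·0+2·3+1·6 = 12
M: 2·7 = 14 | 1·5+2·3+1·3 = 14
T: 2·5 = 10 | 1·6+2·1+1·2 = 10
gcd(2,1,2,1) = 1

Coefficients: [2, 1, 2, 1]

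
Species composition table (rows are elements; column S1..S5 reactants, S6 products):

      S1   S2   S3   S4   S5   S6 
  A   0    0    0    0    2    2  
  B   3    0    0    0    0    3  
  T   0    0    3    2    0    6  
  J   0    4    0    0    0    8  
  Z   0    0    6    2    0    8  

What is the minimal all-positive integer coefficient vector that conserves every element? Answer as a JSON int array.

A: 3·0+6·0+2·0+6·0+3·2 = 6 | 3·2 = 6
B: 3·3+6·0+2·0+6·0+3·0 = 9 | 3·3 = 9
T: 3·0+6·0+2·3+6·2+3·0 = 18 | 3·6 = 18
J: 3·0+6·4+2·0+6·0+3·0 = 24 | 3·8 = 24
Z: 3·0+6·0+2·6+6·2+3·0 = 24 | 3·8 = 24
gcd(3,6,2,6,3,3) = 1

Coefficients: [3, 6, 2, 6, 3, 3]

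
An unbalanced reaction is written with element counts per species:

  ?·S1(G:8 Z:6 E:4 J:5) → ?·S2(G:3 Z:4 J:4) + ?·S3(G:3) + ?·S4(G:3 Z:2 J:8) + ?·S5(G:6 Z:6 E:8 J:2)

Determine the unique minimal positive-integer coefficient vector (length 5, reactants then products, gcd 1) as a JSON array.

Coefficients: [6, 4, 5, 1, 3]

G: 6·8 = 48 | 4·3+5·3+1·3+3·6 = 48
Z: 6·6 = 36 | 4·4+5·0+1·2+3·6 = 36
E: 6·4 = 24 | 4·0+5·0+1·0+3·8 = 24
J: 6·5 = 30 | 4·4+5·0+1·8+3·2 = 30
gcd(6,4,5,1,3) = 1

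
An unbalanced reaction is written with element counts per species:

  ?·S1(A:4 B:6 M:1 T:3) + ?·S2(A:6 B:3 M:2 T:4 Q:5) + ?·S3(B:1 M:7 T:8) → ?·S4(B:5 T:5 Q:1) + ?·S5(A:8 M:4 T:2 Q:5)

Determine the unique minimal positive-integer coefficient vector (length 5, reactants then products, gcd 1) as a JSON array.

Coefficients: [1, 6, 1, 5, 5]

A: 1·4+6·6+1·0 = 40 | 5·0+5·8 = 40
B: 1·6+6·3+1·1 = 25 | 5·5+5·0 = 25
M: 1·1+6·2+1·7 = 20 | 5·0+5·4 = 20
T: 1·3+6·4+1·8 = 35 | 5·5+5·2 = 35
Q: 1·0+6·5+1·0 = 30 | 5·1+5·5 = 30
gcd(1,6,1,5,5) = 1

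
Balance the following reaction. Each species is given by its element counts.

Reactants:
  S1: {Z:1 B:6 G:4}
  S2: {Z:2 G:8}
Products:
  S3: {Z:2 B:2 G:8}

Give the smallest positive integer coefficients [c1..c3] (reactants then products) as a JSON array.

Z: 2·1+5·2 = 12 | 6·2 = 12
B: 2·6+5·0 = 12 | 6·2 = 12
G: 2·4+5·8 = 48 | 6·8 = 48
gcd(2,5,6) = 1

Coefficients: [2, 5, 6]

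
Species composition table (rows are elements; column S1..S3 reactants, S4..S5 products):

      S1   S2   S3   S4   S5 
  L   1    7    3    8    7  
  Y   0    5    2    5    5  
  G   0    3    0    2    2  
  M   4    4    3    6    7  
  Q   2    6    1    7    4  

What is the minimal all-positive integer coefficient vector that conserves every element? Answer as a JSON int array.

Coefficients: [2, 4, 5, 3, 3]

L: 2·1+4·7+5·3 = 45 | 3·8+3·7 = 45
Y: 2·0+4·5+5·2 = 30 | 3·5+3·5 = 30
G: 2·0+4·3+5·0 = 12 | 3·2+3·2 = 12
M: 2·4+4·4+5·3 = 39 | 3·6+3·7 = 39
Q: 2·2+4·6+5·1 = 33 | 3·7+3·4 = 33
gcd(2,4,5,3,3) = 1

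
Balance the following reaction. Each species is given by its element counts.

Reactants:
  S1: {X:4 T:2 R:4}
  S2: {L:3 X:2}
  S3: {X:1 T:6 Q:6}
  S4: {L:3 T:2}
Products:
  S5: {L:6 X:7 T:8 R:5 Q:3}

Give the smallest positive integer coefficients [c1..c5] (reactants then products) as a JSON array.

Coefficients: [5, 3, 2, 5, 4]

L: 5·0+3·3+2·0+5·3 = 24 | 4·6 = 24
X: 5·4+3·2+2·1+5·0 = 28 | 4·7 = 28
T: 5·2+3·0+2·6+5·2 = 32 | 4·8 = 32
R: 5·4+3·0+2·0+5·0 = 20 | 4·5 = 20
Q: 5·0+3·0+2·6+5·0 = 12 | 4·3 = 12
gcd(5,3,2,5,4) = 1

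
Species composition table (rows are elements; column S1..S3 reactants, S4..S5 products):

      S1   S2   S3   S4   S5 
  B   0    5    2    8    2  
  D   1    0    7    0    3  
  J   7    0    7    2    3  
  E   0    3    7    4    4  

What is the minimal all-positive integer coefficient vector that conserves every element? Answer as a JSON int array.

B: 1·0+6·5+2·2 = 34 | 3·8+5·2 = 34
D: 1·1+6·0+2·7 = 15 | 3·0+5·3 = 15
J: 1·7+6·0+2·7 = 21 | 3·2+5·3 = 21
E: 1·0+6·3+2·7 = 32 | 3·4+5·4 = 32
gcd(1,6,2,3,5) = 1

Coefficients: [1, 6, 2, 3, 5]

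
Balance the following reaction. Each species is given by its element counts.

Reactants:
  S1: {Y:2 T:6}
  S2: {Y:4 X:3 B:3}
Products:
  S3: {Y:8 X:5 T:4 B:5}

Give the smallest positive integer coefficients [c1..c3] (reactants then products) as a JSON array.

Y: 2·2+5·4 = 24 | 3·8 = 24
X: 2·0+5·3 = 15 | 3·5 = 15
T: 2·6+5·0 = 12 | 3·4 = 12
B: 2·0+5·3 = 15 | 3·5 = 15
gcd(2,5,3) = 1

Coefficients: [2, 5, 3]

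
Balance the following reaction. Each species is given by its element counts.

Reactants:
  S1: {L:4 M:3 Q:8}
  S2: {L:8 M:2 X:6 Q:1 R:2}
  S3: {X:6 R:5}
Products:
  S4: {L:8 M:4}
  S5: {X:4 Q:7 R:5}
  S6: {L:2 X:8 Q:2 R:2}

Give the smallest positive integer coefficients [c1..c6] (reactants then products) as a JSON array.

L: 4·4+4·8+4·0 = 48 | 5·8+4·0+4·2 = 48
M: 4·3+4·2+4·0 = 20 | 5·4+4·0+4·0 = 20
X: 4·0+4·6+4·6 = 48 | 5·0+4·4+4·8 = 48
Q: 4·8+4·1+4·0 = 36 | 5·0+4·7+4·2 = 36
R: 4·0+4·2+4·5 = 28 | 5·0+4·5+4·2 = 28
gcd(4,4,4,5,4,4) = 1

Coefficients: [4, 4, 4, 5, 4, 4]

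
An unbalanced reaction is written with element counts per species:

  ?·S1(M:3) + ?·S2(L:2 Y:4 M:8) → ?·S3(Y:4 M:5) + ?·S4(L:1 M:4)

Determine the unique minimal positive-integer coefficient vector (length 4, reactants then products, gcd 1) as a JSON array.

Coefficients: [5, 3, 3, 6]

L: 5·0+3·2 = 6 | 3·0+6·1 = 6
Y: 5·0+3·4 = 12 | 3·4+6·0 = 12
M: 5·3+3·8 = 39 | 3·5+6·4 = 39
gcd(5,3,3,6) = 1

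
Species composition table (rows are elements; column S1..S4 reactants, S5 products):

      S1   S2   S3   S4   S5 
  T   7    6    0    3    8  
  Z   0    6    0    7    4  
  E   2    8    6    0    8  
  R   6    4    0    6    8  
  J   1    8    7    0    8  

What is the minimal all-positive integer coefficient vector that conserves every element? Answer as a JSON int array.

T: 4·7+1·6+4·0+2·3 = 40 | 5·8 = 40
Z: 4·0+1·6+4·0+2·7 = 20 | 5·4 = 20
E: 4·2+1·8+4·6+2·0 = 40 | 5·8 = 40
R: 4·6+1·4+4·0+2·6 = 40 | 5·8 = 40
J: 4·1+1·8+4·7+2·0 = 40 | 5·8 = 40
gcd(4,1,4,2,5) = 1

Coefficients: [4, 1, 4, 2, 5]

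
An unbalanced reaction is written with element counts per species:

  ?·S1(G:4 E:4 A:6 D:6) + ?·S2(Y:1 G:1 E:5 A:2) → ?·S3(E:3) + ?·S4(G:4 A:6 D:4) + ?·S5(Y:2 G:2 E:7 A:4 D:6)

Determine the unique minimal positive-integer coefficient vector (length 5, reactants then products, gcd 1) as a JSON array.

Y: 3·0+2·1 = 2 | 5·0+3·0+1·2 = 2
G: 3·4+2·1 = 14 | 5·0+3·4+1·2 = 14
E: 3·4+2·5 = 22 | 5·3+3·0+1·7 = 22
A: 3·6+2·2 = 22 | 5·0+3·6+1·4 = 22
D: 3·6+2·0 = 18 | 5·0+3·4+1·6 = 18
gcd(3,2,5,3,1) = 1

Coefficients: [3, 2, 5, 3, 1]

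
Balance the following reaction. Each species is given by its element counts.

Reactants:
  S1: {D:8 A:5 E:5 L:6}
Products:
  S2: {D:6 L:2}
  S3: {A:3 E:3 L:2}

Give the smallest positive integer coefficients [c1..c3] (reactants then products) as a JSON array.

Coefficients: [3, 4, 5]

D: 3·8 = 24 | 4·6+5·0 = 24
A: 3·5 = 15 | 4·0+5·3 = 15
E: 3·5 = 15 | 4·0+5·3 = 15
L: 3·6 = 18 | 4·2+5·2 = 18
gcd(3,4,5) = 1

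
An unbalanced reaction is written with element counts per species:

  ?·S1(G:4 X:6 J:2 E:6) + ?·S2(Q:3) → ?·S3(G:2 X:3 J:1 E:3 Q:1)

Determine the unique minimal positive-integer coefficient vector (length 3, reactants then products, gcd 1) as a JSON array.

G: 3·4+2·0 = 12 | 6·2 = 12
X: 3·6+2·0 = 18 | 6·3 = 18
J: 3·2+2·0 = 6 | 6·1 = 6
E: 3·6+2·0 = 18 | 6·3 = 18
Q: 3·0+2·3 = 6 | 6·1 = 6
gcd(3,2,6) = 1

Coefficients: [3, 2, 6]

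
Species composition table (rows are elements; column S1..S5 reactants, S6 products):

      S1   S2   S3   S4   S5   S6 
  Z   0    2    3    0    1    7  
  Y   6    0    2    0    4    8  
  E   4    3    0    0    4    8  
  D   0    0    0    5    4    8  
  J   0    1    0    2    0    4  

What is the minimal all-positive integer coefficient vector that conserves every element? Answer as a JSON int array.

Z: 2·0+4·2+4·3+4·0+1·1 = 21 | 3·7 = 21
Y: 2·6+4·0+4·2+4·0+1·4 = 24 | 3·8 = 24
E: 2·4+4·3+4·0+4·0+1·4 = 24 | 3·8 = 24
D: 2·0+4·0+4·0+4·5+1·4 = 24 | 3·8 = 24
J: 2·0+4·1+4·0+4·2+1·0 = 12 | 3·4 = 12
gcd(2,4,4,4,1,3) = 1

Coefficients: [2, 4, 4, 4, 1, 3]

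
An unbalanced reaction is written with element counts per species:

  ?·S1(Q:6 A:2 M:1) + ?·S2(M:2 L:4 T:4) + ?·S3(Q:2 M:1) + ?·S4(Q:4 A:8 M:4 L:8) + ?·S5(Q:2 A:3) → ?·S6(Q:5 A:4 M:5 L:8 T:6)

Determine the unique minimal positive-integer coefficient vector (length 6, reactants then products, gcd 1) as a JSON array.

Coefficients: [1, 6, 3, 1, 2, 4]

Q: 1·6+6·0+3·2+1·4+2·2 = 20 | 4·5 = 20
A: 1·2+6·0+3·0+1·8+2·3 = 16 | 4·4 = 16
M: 1·1+6·2+3·1+1·4+2·0 = 20 | 4·5 = 20
L: 1·0+6·4+3·0+1·8+2·0 = 32 | 4·8 = 32
T: 1·0+6·4+3·0+1·0+2·0 = 24 | 4·6 = 24
gcd(1,6,3,1,2,4) = 1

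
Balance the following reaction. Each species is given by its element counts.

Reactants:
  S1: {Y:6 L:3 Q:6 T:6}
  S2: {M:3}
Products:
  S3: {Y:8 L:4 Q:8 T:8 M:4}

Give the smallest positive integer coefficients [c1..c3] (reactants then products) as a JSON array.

Y: 4·6+4·0 = 24 | 3·8 = 24
L: 4·3+4·0 = 12 | 3·4 = 12
Q: 4·6+4·0 = 24 | 3·8 = 24
T: 4·6+4·0 = 24 | 3·8 = 24
M: 4·0+4·3 = 12 | 3·4 = 12
gcd(4,4,3) = 1

Coefficients: [4, 4, 3]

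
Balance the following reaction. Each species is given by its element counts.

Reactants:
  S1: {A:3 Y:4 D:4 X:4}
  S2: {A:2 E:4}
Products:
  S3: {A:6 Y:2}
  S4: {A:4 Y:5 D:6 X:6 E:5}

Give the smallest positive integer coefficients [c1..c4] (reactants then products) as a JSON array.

A: 6·3+5·2 = 28 | 2·6+4·4 = 28
Y: 6·4+5·0 = 24 | 2·2+4·5 = 24
D: 6·4+5·0 = 24 | 2·0+4·6 = 24
X: 6·4+5·0 = 24 | 2·0+4·6 = 24
E: 6·0+5·4 = 20 | 2·0+4·5 = 20
gcd(6,5,2,4) = 1

Coefficients: [6, 5, 2, 4]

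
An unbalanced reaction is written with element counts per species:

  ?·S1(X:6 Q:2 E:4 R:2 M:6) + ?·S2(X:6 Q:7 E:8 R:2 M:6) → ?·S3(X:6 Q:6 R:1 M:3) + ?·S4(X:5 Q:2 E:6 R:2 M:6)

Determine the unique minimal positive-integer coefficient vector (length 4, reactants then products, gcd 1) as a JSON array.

X: 5·6+2·6 = 42 | 2·6+6·5 = 42
Q: 5·2+2·7 = 24 | 2·6+6·2 = 24
E: 5·4+2·8 = 36 | 2·0+6·6 = 36
R: 5·2+2·2 = 14 | 2·1+6·2 = 14
M: 5·6+2·6 = 42 | 2·3+6·6 = 42
gcd(5,2,2,6) = 1

Coefficients: [5, 2, 2, 6]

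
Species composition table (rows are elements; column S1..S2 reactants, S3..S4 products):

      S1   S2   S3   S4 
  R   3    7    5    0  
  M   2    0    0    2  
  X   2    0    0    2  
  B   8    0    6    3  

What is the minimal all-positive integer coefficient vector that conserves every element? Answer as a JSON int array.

R: 6·3+1·7 = 25 | 5·5+6·0 = 25
M: 6·2+1·0 = 12 | 5·0+6·2 = 12
X: 6·2+1·0 = 12 | 5·0+6·2 = 12
B: 6·8+1·0 = 48 | 5·6+6·3 = 48
gcd(6,1,5,6) = 1

Coefficients: [6, 1, 5, 6]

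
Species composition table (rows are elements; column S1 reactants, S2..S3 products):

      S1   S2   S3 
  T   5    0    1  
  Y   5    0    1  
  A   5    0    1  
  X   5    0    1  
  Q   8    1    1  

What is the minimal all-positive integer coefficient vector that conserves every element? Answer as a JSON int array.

T: 1·5 = 5 | 3·0+5·1 = 5
Y: 1·5 = 5 | 3·0+5·1 = 5
A: 1·5 = 5 | 3·0+5·1 = 5
X: 1·5 = 5 | 3·0+5·1 = 5
Q: 1·8 = 8 | 3·1+5·1 = 8
gcd(1,3,5) = 1

Coefficients: [1, 3, 5]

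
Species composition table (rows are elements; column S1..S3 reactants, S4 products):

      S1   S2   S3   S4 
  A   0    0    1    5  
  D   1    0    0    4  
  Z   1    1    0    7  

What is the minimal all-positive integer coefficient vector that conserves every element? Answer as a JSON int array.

A: 4·0+3·0+5·1 = 5 | 1·5 = 5
D: 4·1+3·0+5·0 = 4 | 1·4 = 4
Z: 4·1+3·1+5·0 = 7 | 1·7 = 7
gcd(4,3,5,1) = 1

Coefficients: [4, 3, 5, 1]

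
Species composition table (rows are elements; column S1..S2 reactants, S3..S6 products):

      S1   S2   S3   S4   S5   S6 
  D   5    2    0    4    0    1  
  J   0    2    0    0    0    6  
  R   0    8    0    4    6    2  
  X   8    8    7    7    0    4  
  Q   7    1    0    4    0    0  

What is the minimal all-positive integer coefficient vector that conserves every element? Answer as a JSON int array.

Coefficients: [2, 6, 3, 5, 4, 2]

D: 2·5+6·2 = 22 | 3·0+5·4+4·0+2·1 = 22
J: 2·0+6·2 = 12 | 3·0+5·0+4·0+2·6 = 12
R: 2·0+6·8 = 48 | 3·0+5·4+4·6+2·2 = 48
X: 2·8+6·8 = 64 | 3·7+5·7+4·0+2·4 = 64
Q: 2·7+6·1 = 20 | 3·0+5·4+4·0+2·0 = 20
gcd(2,6,3,5,4,2) = 1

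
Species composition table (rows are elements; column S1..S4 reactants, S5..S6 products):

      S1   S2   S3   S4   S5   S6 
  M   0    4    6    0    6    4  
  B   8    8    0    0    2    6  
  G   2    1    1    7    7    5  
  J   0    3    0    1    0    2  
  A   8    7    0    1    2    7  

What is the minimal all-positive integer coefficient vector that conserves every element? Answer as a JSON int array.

Coefficients: [3, 1, 6, 5, 4, 4]

M: 3·0+1·4+6·6+5·0 = 40 | 4·6+4·4 = 40
B: 3·8+1·8+6·0+5·0 = 32 | 4·2+4·6 = 32
G: 3·2+1·1+6·1+5·7 = 48 | 4·7+4·5 = 48
J: 3·0+1·3+6·0+5·1 = 8 | 4·0+4·2 = 8
A: 3·8+1·7+6·0+5·1 = 36 | 4·2+4·7 = 36
gcd(3,1,6,5,4,4) = 1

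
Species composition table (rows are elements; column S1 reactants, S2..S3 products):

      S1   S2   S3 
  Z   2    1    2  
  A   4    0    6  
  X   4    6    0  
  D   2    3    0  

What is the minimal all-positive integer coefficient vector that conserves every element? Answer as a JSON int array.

Coefficients: [3, 2, 2]

Z: 3·2 = 6 | 2·1+2·2 = 6
A: 3·4 = 12 | 2·0+2·6 = 12
X: 3·4 = 12 | 2·6+2·0 = 12
D: 3·2 = 6 | 2·3+2·0 = 6
gcd(3,2,2) = 1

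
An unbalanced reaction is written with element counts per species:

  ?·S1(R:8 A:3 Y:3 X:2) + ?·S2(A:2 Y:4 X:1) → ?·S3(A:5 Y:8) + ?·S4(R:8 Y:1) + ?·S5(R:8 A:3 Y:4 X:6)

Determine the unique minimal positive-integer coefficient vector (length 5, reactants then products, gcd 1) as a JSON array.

Coefficients: [3, 6, 3, 1, 2]

R: 3·8+6·0 = 24 | 3·0+1·8+2·8 = 24
A: 3·3+6·2 = 21 | 3·5+1·0+2·3 = 21
Y: 3·3+6·4 = 33 | 3·8+1·1+2·4 = 33
X: 3·2+6·1 = 12 | 3·0+1·0+2·6 = 12
gcd(3,6,3,1,2) = 1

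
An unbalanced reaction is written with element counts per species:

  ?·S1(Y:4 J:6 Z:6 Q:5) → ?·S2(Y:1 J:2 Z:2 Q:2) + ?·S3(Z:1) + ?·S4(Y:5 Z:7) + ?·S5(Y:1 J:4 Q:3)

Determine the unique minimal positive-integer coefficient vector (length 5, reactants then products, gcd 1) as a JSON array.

Y: 5·4 = 20 | 5·1+6·0+2·5+5·1 = 20
J: 5·6 = 30 | 5·2+6·0+2·0+5·4 = 30
Z: 5·6 = 30 | 5·2+6·1+2·7+5·0 = 30
Q: 5·5 = 25 | 5·2+6·0+2·0+5·3 = 25
gcd(5,5,6,2,5) = 1

Coefficients: [5, 5, 6, 2, 5]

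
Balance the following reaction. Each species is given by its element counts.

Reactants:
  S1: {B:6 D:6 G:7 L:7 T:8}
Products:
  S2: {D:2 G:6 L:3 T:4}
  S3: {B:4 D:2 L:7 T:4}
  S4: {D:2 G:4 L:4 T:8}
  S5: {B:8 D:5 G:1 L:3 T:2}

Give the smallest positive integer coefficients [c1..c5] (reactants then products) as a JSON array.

B: 6·6 = 36 | 5·0+1·4+2·0+4·8 = 36
D: 6·6 = 36 | 5·2+1·2+2·2+4·5 = 36
G: 6·7 = 42 | 5·6+1·0+2·4+4·1 = 42
L: 6·7 = 42 | 5·3+1·7+2·4+4·3 = 42
T: 6·8 = 48 | 5·4+1·4+2·8+4·2 = 48
gcd(6,5,1,2,4) = 1

Coefficients: [6, 5, 1, 2, 4]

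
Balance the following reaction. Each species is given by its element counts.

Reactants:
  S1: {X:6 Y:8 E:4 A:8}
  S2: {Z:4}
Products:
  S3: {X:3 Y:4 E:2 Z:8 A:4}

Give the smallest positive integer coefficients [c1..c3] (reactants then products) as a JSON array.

Coefficients: [1, 4, 2]

X: 1·6+4·0 = 6 | 2·3 = 6
Y: 1·8+4·0 = 8 | 2·4 = 8
E: 1·4+4·0 = 4 | 2·2 = 4
Z: 1·0+4·4 = 16 | 2·8 = 16
A: 1·8+4·0 = 8 | 2·4 = 8
gcd(1,4,2) = 1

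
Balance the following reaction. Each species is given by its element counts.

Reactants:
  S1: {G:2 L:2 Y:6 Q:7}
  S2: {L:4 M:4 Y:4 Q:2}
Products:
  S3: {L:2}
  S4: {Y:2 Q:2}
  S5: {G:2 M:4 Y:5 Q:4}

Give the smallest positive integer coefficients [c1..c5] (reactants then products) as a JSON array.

Coefficients: [2, 2, 6, 5, 2]

G: 2·2+2·0 = 4 | 6·0+5·0+2·2 = 4
L: 2·2+2·4 = 12 | 6·2+5·0+2·0 = 12
M: 2·0+2·4 = 8 | 6·0+5·0+2·4 = 8
Y: 2·6+2·4 = 20 | 6·0+5·2+2·5 = 20
Q: 2·7+2·2 = 18 | 6·0+5·2+2·4 = 18
gcd(2,2,6,5,2) = 1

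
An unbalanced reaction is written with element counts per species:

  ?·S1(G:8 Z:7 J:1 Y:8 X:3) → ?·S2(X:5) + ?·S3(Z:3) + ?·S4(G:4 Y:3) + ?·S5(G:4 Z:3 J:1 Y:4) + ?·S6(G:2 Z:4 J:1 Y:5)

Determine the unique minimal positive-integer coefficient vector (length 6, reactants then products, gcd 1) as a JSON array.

G: 5·8 = 40 | 3·0+6·0+6·4+3·4+2·2 = 40
Z: 5·7 = 35 | 3·0+6·3+6·0+3·3+2·4 = 35
J: 5·1 = 5 | 3·0+6·0+6·0+3·1+2·1 = 5
Y: 5·8 = 40 | 3·0+6·0+6·3+3·4+2·5 = 40
X: 5·3 = 15 | 3·5+6·0+6·0+3·0+2·0 = 15
gcd(5,3,6,6,3,2) = 1

Coefficients: [5, 3, 6, 6, 3, 2]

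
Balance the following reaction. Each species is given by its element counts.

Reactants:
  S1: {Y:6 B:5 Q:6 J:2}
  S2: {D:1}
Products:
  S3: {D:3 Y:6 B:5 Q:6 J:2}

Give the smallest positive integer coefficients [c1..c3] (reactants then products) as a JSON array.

D: 1·0+3·1 = 3 | 1·3 = 3
Y: 1·6+3·0 = 6 | 1·6 = 6
B: 1·5+3·0 = 5 | 1·5 = 5
Q: 1·6+3·0 = 6 | 1·6 = 6
J: 1·2+3·0 = 2 | 1·2 = 2
gcd(1,3,1) = 1

Coefficients: [1, 3, 1]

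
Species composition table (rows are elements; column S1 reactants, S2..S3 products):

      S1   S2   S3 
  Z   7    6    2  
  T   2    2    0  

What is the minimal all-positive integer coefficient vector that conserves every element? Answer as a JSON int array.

Coefficients: [2, 2, 1]

Z: 2·7 = 14 | 2·6+1·2 = 14
T: 2·2 = 4 | 2·2+1·0 = 4
gcd(2,2,1) = 1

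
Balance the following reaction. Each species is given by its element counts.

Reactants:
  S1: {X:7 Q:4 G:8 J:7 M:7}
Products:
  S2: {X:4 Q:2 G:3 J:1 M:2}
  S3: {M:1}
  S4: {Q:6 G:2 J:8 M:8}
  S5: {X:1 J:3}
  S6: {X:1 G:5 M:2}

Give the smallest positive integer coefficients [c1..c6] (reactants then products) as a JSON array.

Coefficients: [4, 5, 4, 1, 5, 3]

X: 4·7 = 28 | 5·4+4·0+1·0+5·1+3·1 = 28
Q: 4·4 = 16 | 5·2+4·0+1·6+5·0+3·0 = 16
G: 4·8 = 32 | 5·3+4·0+1·2+5·0+3·5 = 32
J: 4·7 = 28 | 5·1+4·0+1·8+5·3+3·0 = 28
M: 4·7 = 28 | 5·2+4·1+1·8+5·0+3·2 = 28
gcd(4,5,4,1,5,3) = 1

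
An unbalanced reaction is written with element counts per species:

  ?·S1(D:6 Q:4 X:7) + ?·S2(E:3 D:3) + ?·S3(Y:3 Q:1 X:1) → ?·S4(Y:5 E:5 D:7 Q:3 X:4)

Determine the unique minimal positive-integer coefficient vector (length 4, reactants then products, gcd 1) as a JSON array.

Coefficients: [1, 5, 5, 3]

Y: 1·0+5·0+5·3 = 15 | 3·5 = 15
E: 1·0+5·3+5·0 = 15 | 3·5 = 15
D: 1·6+5·3+5·0 = 21 | 3·7 = 21
Q: 1·4+5·0+5·1 = 9 | 3·3 = 9
X: 1·7+5·0+5·1 = 12 | 3·4 = 12
gcd(1,5,5,3) = 1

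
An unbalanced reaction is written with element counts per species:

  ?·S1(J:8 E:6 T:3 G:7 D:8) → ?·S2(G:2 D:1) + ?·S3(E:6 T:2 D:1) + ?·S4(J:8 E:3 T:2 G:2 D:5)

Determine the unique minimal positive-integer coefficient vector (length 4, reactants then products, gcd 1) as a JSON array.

J: 2·8 = 16 | 5·0+1·0+2·8 = 16
E: 2·6 = 12 | 5·0+1·6+2·3 = 12
T: 2·3 = 6 | 5·0+1·2+2·2 = 6
G: 2·7 = 14 | 5·2+1·0+2·2 = 14
D: 2·8 = 16 | 5·1+1·1+2·5 = 16
gcd(2,5,1,2) = 1

Coefficients: [2, 5, 1, 2]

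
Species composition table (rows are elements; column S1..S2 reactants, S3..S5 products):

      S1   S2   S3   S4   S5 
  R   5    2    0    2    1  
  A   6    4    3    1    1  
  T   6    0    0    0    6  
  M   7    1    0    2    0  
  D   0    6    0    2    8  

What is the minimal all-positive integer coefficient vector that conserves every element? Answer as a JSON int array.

Coefficients: [1, 3, 4, 5, 1]

R: 1·5+3·2 = 11 | 4·0+5·2+1·1 = 11
A: 1·6+3·4 = 18 | 4·3+5·1+1·1 = 18
T: 1·6+3·0 = 6 | 4·0+5·0+1·6 = 6
M: 1·7+3·1 = 10 | 4·0+5·2+1·0 = 10
D: 1·0+3·6 = 18 | 4·0+5·2+1·8 = 18
gcd(1,3,4,5,1) = 1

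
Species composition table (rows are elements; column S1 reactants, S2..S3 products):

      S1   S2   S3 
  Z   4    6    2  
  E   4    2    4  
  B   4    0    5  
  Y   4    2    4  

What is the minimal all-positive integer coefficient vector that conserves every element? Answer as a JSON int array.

Z: 5·4 = 20 | 2·6+4·2 = 20
E: 5·4 = 20 | 2·2+4·4 = 20
B: 5·4 = 20 | 2·0+4·5 = 20
Y: 5·4 = 20 | 2·2+4·4 = 20
gcd(5,2,4) = 1

Coefficients: [5, 2, 4]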